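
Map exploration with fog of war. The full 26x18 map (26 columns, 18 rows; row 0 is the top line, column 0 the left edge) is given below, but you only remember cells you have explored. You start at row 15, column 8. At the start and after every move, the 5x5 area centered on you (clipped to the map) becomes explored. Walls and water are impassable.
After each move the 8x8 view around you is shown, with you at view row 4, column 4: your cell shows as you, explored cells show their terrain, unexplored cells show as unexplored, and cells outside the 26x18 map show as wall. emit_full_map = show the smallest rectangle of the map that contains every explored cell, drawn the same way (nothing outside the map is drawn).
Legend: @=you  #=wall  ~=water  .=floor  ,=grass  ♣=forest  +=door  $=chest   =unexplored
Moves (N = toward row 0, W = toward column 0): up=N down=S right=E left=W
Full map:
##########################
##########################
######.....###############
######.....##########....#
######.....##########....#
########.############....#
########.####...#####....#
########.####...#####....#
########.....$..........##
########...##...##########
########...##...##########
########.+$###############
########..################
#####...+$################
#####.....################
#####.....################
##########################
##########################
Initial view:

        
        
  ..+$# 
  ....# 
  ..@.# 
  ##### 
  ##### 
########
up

        
        
  ##..# 
  ..+$# 
  ..@.# 
  ....# 
  ##### 
  ##### 

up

        
        
  ##.+$ 
  ##..# 
  ..@$# 
  ....# 
  ....# 
  ##### 

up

        
        
  ##... 
  ##.+$ 
  ##@.# 
  ..+$# 
  ....# 
  ....# 

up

        
        
  ##... 
  ##... 
  ##@+$ 
  ##..# 
  ..+$# 
  ....# 

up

        
        
  ##... 
  ##... 
  ##@.. 
  ##.+$ 
  ##..# 
  ..+$# 

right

        
        
 ##.... 
 ##...# 
 ##.@.# 
 ##.+$# 
 ##..## 
 ..+$#  

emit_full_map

##....
##...#
##.@.#
##.+$#
##..##
..+$# 
....# 
....# 
##### 
##### 

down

        
 ##.... 
 ##...# 
 ##...# 
 ##.@$# 
 ##..## 
 ..+$## 
 ....#  

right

        
##....  
##...## 
##...## 
##.+@## 
##..### 
..+$### 
....#   

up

        
        
##..... 
##...## 
##..@## 
##.+$## 
##..### 
..+$### 

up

        
        
  .#### 
##..... 
##..@## 
##...## 
##.+$## 
##..### 

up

        
        
  .#### 
  .#### 
##..@.. 
##...## 
##...## 
##.+$## 

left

        
        
  #.####
  #.####
 ##.@...
 ##...##
 ##...##
 ##.+$##

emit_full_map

 #.####
 #.####
##.@...
##...##
##...##
##.+$##
##..###
..+$###
....#  
....#  
#####  
#####  

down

        
  #.####
  #.####
 ##.....
 ##.@.##
 ##...##
 ##.+$##
 ##..###

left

        
   #.###
  ##.###
  ##....
  ##@..#
  ##...#
  ##.+$#
  ##..##

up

        
        
  ##.###
  ##.###
  ##@...
  ##...#
  ##...#
  ##.+$#

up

        
        
  ##.## 
  ##.###
  ##@###
  ##....
  ##...#
  ##...#

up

        
        
  ..... 
  ##.## 
  ##@###
  ##.###
  ##....
  ##...#

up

        
        
  ..... 
  ..... 
  ##@## 
  ##.###
  ##.###
  ##....

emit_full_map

.....  
.....  
##@##  
##.####
##.####
##.....
##...##
##...##
##.+$##
##..###
..+$###
....#  
....#  
#####  
#####  

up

        
        
  ..... 
  ..... 
  ..@.. 
  ##.## 
  ##.###
  ##.###

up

########
        
  ##### 
  ..... 
  ..@.. 
  ..... 
  ##.## 
  ##.###

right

########
        
 ###### 
 .....# 
 ...@.# 
 .....# 
 ##.### 
 ##.####

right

########
        
####### 
.....## 
....@## 
.....## 
##.#### 
##.#### 

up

########
########
  ##### 
####### 
....@## 
.....## 
.....## 
##.#### 

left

########
########
  ######
 #######
 ...@.##
 .....##
 .....##
 ##.####

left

########
########
  ######
  ######
  ..@..#
  .....#
  .....#
  ##.###

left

########
########
  ######
  ######
  #.@...
  #.....
  #.....
   ##.##

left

########
########
  ######
  ######
  ##@...
  ##....
  ##....
    ##.#

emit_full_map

#########
#########
##@....##
##.....##
##.....##
  ##.####
  ##.####
  ##.####
  ##.....
  ##...##
  ##...##
  ##.+$##
  ##..###
  ..+$###
  ....#  
  ....#  
  #####  
  #####  


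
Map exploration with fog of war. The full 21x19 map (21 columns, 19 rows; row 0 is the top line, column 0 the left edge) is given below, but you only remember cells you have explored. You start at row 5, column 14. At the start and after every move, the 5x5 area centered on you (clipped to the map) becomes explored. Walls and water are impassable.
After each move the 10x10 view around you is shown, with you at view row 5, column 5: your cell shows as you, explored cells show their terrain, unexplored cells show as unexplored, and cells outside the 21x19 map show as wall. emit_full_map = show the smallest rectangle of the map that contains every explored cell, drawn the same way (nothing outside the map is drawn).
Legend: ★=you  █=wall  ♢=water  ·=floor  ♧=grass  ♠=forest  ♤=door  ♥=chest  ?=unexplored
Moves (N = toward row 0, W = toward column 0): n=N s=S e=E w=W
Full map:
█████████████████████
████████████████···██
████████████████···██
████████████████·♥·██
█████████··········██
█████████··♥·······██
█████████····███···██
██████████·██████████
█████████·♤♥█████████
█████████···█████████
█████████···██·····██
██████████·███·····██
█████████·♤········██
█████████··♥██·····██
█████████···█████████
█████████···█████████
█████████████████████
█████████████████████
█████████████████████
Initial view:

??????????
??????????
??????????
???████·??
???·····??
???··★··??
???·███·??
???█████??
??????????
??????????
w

??????????
??????????
??????????
???█████·?
???······?
???♥·★···?
???··███·?
???██████?
??????????
??????????

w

??????????
??????????
??????????
???██████·
???·······
???·♥★····
???···███·
???·██████
??????????
??????????

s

??????????
??????????
???██████·
???·······
???·♥·····
???··★███·
???·██████
???♤♥███??
??????????
??????????

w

??????????
??????????
????██████
???·······
???··♥····
???··★·███
???█·█████
???·♤♥███?
??????????
??????????

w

??????????
??????????
?????█████
???█······
???█··♥···
???█·★··██
???██·████
???█·♤♥███
??????????
??????????

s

??????????
?????█████
???█······
???█··♥···
???█····██
???██★████
???█·♤♥███
???█···█??
??????????
??????????

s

?????█████
???█······
???█··♥···
???█····██
???██·████
???█·★♥███
???█···█??
???█···█??
??????????
??????????

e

????██████
??█·······
??█··♥····
??█····███
??██·█████
??█·♤★███?
??█···██??
??█···██??
??????????
??????????

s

??█·······
??█··♥····
??█····███
??██·█████
??█·♤♥███?
??█··★██??
??█···██??
???█·███??
??????????
??????????

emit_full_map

??██████·
█········
█··♥·····
█····███·
██·██████
█·♤♥███??
█··★██???
█···██???
?█·███???

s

??█··♥····
??█····███
??██·█████
??█·♤♥███?
??█···██??
??█··★██??
???█·███??
???·♤···??
??????????
??????????

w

???█··♥···
???█····██
???██·████
???█·♤♥███
???█···██?
???█·★·██?
???██·███?
???█·♤···?
??????????
??????????

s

???█····██
???██·████
???█·♤♥███
???█···██?
???█···██?
???██★███?
???█·♤···?
???█··♥█??
??????????
??????????

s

???██·████
???█·♤♥███
???█···██?
???█···██?
???██·███?
???█·★···?
???█··♥█??
???█···█??
??????????
??????????

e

??██·█████
??█·♤♥███?
??█···██??
??█···██??
??██·███??
??█·♤★··??
??█··♥██??
??█···██??
??????????
??????????

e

?██·██████
?█·♤♥███??
?█···██???
?█···██·??
?██·███·??
?█·♤·★··??
?█··♥██·??
?█···███??
??????????
??????????

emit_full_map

??██████·
█········
█··♥·····
█····███·
██·██████
█·♤♥███??
█···██???
█···██·??
██·███·??
█·♤·★··??
█··♥██·??
█···███??

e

██·██████?
█·♤♥███???
█···██????
█···██··??
██·███··??
█·♤··★··??
█··♥██··??
█···████??
??????????
??????????

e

█·██████??
·♤♥███????
···██?????
···██···??
█·███···??
·♤···★··??
··♥██···??
···█████??
??????????
??????????

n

····███·??
█·██████??
·♤♥███????
···█████??
···██···??
█·███★··??
·♤······??
··♥██···??
···█████??
??????????

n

··♥·····??
····███·??
█·██████??
·♤♥█████??
···█████??
···██★··??
█·███···??
·♤······??
··♥██···??
···█████??

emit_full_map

??██████·
█········
█··♥·····
█····███·
██·██████
█·♤♥█████
█···█████
█···██★··
██·███···
█·♤······
█··♥██···
█···█████


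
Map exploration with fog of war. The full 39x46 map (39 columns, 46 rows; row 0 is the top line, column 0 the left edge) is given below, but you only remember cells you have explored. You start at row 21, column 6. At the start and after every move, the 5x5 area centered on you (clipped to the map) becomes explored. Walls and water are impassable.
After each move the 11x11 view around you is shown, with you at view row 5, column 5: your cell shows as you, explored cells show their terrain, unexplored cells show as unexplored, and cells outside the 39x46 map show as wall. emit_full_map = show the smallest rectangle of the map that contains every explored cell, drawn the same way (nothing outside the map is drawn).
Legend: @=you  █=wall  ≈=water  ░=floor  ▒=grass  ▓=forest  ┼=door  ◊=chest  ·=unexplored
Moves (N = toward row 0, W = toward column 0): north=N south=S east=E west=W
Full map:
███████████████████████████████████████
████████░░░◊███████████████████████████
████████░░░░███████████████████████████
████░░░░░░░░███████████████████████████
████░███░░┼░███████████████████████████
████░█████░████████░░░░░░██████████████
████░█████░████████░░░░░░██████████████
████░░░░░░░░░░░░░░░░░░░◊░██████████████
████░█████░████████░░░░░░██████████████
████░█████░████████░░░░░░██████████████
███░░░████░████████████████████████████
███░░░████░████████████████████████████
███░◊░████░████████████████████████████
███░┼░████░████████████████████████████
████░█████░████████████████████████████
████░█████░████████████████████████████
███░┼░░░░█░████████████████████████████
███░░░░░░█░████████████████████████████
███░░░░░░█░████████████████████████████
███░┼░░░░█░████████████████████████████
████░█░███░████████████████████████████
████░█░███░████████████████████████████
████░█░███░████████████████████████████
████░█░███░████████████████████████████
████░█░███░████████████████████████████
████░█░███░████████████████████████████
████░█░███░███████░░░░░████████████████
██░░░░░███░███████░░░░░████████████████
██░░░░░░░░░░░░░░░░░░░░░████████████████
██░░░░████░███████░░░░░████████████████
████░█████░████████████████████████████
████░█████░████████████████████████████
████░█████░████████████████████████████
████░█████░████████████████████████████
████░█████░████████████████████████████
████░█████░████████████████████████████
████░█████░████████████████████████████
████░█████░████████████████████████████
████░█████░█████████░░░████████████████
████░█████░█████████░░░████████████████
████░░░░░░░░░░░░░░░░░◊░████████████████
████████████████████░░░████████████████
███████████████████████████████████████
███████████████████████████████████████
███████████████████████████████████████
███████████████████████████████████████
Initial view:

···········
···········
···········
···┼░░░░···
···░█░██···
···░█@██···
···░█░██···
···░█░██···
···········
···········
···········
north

···········
···········
···········
···░░░░░···
···┼░░░░···
···░█@██···
···░█░██···
···░█░██···
···░█░██···
···········
···········

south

···········
···········
···░░░░░···
···┼░░░░···
···░█░██···
···░█@██···
···░█░██···
···░█░██···
···········
···········
···········

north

···········
···········
···········
···░░░░░···
···┼░░░░···
···░█@██···
···░█░██···
···░█░██···
···░█░██···
···········
···········

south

···········
···········
···░░░░░···
···┼░░░░···
···░█░██···
···░█@██···
···░█░██···
···░█░██···
···········
···········
···········

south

···········
···░░░░░···
···┼░░░░···
···░█░██···
···░█░██···
···░█@██···
···░█░██···
···░█░██···
···········
···········
···········

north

···········
···········
···░░░░░···
···┼░░░░···
···░█░██···
···░█@██···
···░█░██···
···░█░██···
···░█░██···
···········
···········

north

···········
···········
···········
···░░░░░···
···┼░░░░···
···░█@██···
···░█░██···
···░█░██···
···░█░██···
···░█░██···
···········

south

···········
···········
···░░░░░···
···┼░░░░···
···░█░██···
···░█@██···
···░█░██···
···░█░██···
···░█░██···
···········
···········

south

···········
···░░░░░···
···┼░░░░···
···░█░██···
···░█░██···
···░█@██···
···░█░██···
···░█░██···
···········
···········
···········

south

···░░░░░···
···┼░░░░···
···░█░██···
···░█░██···
···░█░██···
···░█@██···
···░█░██···
···░█░██···
···········
···········
···········

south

···┼░░░░···
···░█░██···
···░█░██···
···░█░██···
···░█░██···
···░█@██···
···░█░██···
···░█░██···
···········
···········
···········

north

···░░░░░···
···┼░░░░···
···░█░██···
···░█░██···
···░█░██···
···░█@██···
···░█░██···
···░█░██···
···░█░██···
···········
···········

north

···········
···░░░░░···
···┼░░░░···
···░█░██···
···░█░██···
···░█@██···
···░█░██···
···░█░██···
···░█░██···
···░█░██···
···········

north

···········
···········
···░░░░░···
···┼░░░░···
···░█░██···
···░█@██···
···░█░██···
···░█░██···
···░█░██···
···░█░██···
···░█░██···

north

···········
···········
···········
···░░░░░···
···┼░░░░···
···░█@██···
···░█░██···
···░█░██···
···░█░██···
···░█░██···
···░█░██···

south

···········
···········
···░░░░░···
···┼░░░░···
···░█░██···
···░█@██···
···░█░██···
···░█░██···
···░█░██···
···░█░██···
···░█░██···

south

···········
···░░░░░···
···┼░░░░···
···░█░██···
···░█░██···
···░█@██···
···░█░██···
···░█░██···
···░█░██···
···░█░██···
···········


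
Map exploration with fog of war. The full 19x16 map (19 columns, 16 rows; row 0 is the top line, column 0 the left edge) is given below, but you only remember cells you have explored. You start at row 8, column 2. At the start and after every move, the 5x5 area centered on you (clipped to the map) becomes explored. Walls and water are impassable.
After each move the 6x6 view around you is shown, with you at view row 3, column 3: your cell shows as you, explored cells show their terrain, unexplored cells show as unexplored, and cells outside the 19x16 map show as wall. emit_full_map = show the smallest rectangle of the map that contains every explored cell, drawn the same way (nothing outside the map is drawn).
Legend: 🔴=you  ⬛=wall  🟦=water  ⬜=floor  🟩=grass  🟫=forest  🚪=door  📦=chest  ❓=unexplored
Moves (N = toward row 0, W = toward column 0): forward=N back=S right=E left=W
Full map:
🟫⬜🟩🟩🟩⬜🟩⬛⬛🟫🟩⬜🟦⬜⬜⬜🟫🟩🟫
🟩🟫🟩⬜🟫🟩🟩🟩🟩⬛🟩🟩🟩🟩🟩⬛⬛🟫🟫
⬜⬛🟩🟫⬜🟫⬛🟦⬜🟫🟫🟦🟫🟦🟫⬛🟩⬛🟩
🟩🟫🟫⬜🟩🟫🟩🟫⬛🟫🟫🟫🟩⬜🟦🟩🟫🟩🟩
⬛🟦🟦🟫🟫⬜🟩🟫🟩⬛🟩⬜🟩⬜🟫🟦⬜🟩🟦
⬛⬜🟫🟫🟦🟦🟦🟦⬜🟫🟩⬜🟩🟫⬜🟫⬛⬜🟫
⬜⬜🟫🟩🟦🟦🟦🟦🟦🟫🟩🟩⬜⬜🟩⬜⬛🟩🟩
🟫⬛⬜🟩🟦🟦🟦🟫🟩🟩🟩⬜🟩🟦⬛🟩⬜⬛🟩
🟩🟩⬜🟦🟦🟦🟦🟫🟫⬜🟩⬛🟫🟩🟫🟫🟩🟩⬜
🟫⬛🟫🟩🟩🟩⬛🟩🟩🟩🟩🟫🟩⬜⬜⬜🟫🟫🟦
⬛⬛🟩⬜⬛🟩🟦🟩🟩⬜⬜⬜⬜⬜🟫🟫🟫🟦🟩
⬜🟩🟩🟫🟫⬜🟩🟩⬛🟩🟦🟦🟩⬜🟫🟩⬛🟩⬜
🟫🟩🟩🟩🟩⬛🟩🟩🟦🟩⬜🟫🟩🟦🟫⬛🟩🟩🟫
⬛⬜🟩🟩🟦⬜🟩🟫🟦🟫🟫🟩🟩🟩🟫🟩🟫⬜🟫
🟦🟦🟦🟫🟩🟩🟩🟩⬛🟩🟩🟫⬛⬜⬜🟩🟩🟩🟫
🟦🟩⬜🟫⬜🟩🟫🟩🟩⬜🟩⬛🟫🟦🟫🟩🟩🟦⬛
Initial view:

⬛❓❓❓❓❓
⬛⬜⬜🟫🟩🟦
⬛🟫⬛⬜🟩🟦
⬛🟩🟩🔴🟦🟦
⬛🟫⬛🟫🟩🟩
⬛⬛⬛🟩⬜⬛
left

⬛⬛❓❓❓❓
⬛⬛⬜⬜🟫🟩
⬛⬛🟫⬛⬜🟩
⬛⬛🟩🔴⬜🟦
⬛⬛🟫⬛🟫🟩
⬛⬛⬛⬛🟩⬜

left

⬛⬛⬛❓❓❓
⬛⬛⬛⬜⬜🟫
⬛⬛⬛🟫⬛⬜
⬛⬛⬛🔴🟩⬜
⬛⬛⬛🟫⬛🟫
⬛⬛⬛⬛⬛🟩

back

⬛⬛⬛⬜⬜🟫
⬛⬛⬛🟫⬛⬜
⬛⬛⬛🟩🟩⬜
⬛⬛⬛🔴⬛🟫
⬛⬛⬛⬛⬛🟩
⬛⬛⬛⬜🟩🟩

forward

⬛⬛⬛❓❓❓
⬛⬛⬛⬜⬜🟫
⬛⬛⬛🟫⬛⬜
⬛⬛⬛🔴🟩⬜
⬛⬛⬛🟫⬛🟫
⬛⬛⬛⬛⬛🟩

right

⬛⬛❓❓❓❓
⬛⬛⬜⬜🟫🟩
⬛⬛🟫⬛⬜🟩
⬛⬛🟩🔴⬜🟦
⬛⬛🟫⬛🟫🟩
⬛⬛⬛⬛🟩⬜


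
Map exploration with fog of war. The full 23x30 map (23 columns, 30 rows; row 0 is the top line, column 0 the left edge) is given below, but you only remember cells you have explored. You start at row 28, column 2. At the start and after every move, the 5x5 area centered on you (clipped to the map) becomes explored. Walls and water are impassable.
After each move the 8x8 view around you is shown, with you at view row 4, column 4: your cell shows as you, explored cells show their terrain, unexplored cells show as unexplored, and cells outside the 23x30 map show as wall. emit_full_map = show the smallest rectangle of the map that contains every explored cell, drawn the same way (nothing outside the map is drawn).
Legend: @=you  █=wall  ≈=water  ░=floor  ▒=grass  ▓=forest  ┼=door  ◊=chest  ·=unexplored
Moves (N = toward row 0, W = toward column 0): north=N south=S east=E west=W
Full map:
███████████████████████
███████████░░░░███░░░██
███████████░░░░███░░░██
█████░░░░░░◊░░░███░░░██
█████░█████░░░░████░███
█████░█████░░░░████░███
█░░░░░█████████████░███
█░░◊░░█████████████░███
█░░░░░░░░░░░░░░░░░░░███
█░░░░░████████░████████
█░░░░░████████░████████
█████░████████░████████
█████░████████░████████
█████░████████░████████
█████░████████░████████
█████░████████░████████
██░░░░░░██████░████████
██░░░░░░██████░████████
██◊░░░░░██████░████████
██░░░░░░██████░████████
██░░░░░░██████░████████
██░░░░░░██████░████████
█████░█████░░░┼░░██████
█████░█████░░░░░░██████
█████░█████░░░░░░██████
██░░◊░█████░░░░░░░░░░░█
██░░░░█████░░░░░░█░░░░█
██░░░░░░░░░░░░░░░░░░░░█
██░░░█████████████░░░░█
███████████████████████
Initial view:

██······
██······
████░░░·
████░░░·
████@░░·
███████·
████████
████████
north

██······
██······
████░░◊·
████░░░·
████@░░·
████░░░·
███████·
████████

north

██······
██······
███████·
████░░◊·
████@░░·
████░░░·
████░░░·
███████·

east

█·······
█·······
██████░·
███░░◊░·
███░@░░·
███░░░░·
███░░░█·
██████··

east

········
········
█████░█·
██░░◊░█·
██░░@░█·
██░░░░░·
██░░░██·
█████···

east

········
········
████░██·
█░░◊░██·
█░░░@██·
█░░░░░░·
█░░░███·
████····

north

········
········
··██░██·
████░██·
█░░◊@██·
█░░░░██·
█░░░░░░·
█░░░███·

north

········
········
··██░██·
··██░██·
████@██·
█░░◊░██·
█░░░░██·
█░░░░░░·

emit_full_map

···██░██
···██░██
█████@██
██░░◊░██
██░░░░██
██░░░░░░
██░░░███
█████···

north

········
········
··░░░░░·
··██░██·
··██@██·
████░██·
█░░◊░██·
█░░░░██·

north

········
········
··░░░░░·
··░░░░░·
··██@██·
··██░██·
████░██·
█░░◊░██·

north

········
········
··░░░░░·
··░░░░░·
··░░@░░·
··██░██·
··██░██·
████░██·

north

········
········
··░░░░░·
··░░░░░·
··░░@░░·
··░░░░░·
··██░██·
··██░██·

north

········
········
··░░░░░·
··░░░░░·
··░░@░░·
··░░░░░·
··░░░░░·
··██░██·

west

········
········
··░░░░░░
··◊░░░░░
··░░@░░░
··░░░░░░
··░░░░░░
···██░██

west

█·······
█·······
█·█░░░░░
█·█◊░░░░
█·█░@░░░
█·█░░░░░
█·█░░░░░
█···██░█

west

██······
██······
████░░░░
████◊░░░
████@░░░
████░░░░
████░░░░
██···██░

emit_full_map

██░░░░░░
██◊░░░░░
██@░░░░░
██░░░░░░
██░░░░░░
···██░██
···██░██
█████░██
██░░◊░██
██░░░░██
██░░░░░░
██░░░███
█████···

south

██······
████░░░░
████◊░░░
████░░░░
████@░░░
████░░░░
███████░
██···██░

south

████░░░░
████◊░░░
████░░░░
████░░░░
████@░░░
███████░
███████░
███████░

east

███░░░░░
███◊░░░░
███░░░░░
███░░░░░
███░@░░░
██████░█
██████░█
██████░█

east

██░░░░░░
██◊░░░░░
██░░░░░░
██░░░░░░
██░░@░░░
█████░██
█████░██
█████░██

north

········
██░░░░░░
██◊░░░░░
██░░░░░░
██░░@░░░
██░░░░░░
█████░██
█████░██

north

········
········
██░░░░░░
██◊░░░░░
██░░@░░░
██░░░░░░
██░░░░░░
█████░██

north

········
········
··░░░░░·
██░░░░░░
██◊░@░░░
██░░░░░░
██░░░░░░
██░░░░░░

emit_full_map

··░░░░░·
██░░░░░░
██◊░@░░░
██░░░░░░
██░░░░░░
██░░░░░░
█████░██
█████░██
█████░██
██░░◊░██
██░░░░██
██░░░░░░
██░░░███
█████···

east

········
········
·░░░░░░·
█░░░░░░·
█◊░░@░░·
█░░░░░░·
█░░░░░░·
█░░░░░░·

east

········
········
░░░░░░█·
░░░░░░█·
◊░░░@░█·
░░░░░░█·
░░░░░░█·
░░░░░░··

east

········
········
░░░░░██·
░░░░░██·
░░░░@██·
░░░░░██·
░░░░░██·
░░░░░···

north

········
········
··░████·
░░░░░██·
░░░░@██·
░░░░░██·
░░░░░██·
░░░░░██·

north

········
········
··░████·
··░████·
░░░░@██·
░░░░░██·
░░░░░██·
░░░░░██·

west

········
········
··█░████
··█░████
░░░░@░██
░░░░░░██
◊░░░░░██
░░░░░░██

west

········
········
··██░███
··██░███
·░░░@░░█
█░░░░░░█
█◊░░░░░█
█░░░░░░█

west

········
········
··███░██
··███░██
··░░@░░░
██░░░░░░
██◊░░░░░
██░░░░░░

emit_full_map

··███░████
··███░████
··░░@░░░██
██░░░░░░██
██◊░░░░░██
██░░░░░░██
██░░░░░░██
██░░░░░░··
█████░██··
█████░██··
█████░██··
██░░◊░██··
██░░░░██··
██░░░░░░··
██░░░███··
█████·····

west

█·······
█·······
█·████░█
█·████░█
█·█░@░░░
███░░░░░
███◊░░░░
███░░░░░

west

██······
██······
███████░
███████░
████@░░░
████░░░░
████◊░░░
████░░░░

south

██······
███████░
███████░
████░░░░
████@░░░
████◊░░░
████░░░░
████░░░░

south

███████░
███████░
████░░░░
████░░░░
████@░░░
████░░░░
████░░░░
████░░░░

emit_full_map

█████░████
█████░████
██░░░░░░██
██░░░░░░██
██@░░░░░██
██░░░░░░██
██░░░░░░██
██░░░░░░··
█████░██··
█████░██··
█████░██··
██░░◊░██··
██░░░░██··
██░░░░░░··
██░░░███··
█████·····


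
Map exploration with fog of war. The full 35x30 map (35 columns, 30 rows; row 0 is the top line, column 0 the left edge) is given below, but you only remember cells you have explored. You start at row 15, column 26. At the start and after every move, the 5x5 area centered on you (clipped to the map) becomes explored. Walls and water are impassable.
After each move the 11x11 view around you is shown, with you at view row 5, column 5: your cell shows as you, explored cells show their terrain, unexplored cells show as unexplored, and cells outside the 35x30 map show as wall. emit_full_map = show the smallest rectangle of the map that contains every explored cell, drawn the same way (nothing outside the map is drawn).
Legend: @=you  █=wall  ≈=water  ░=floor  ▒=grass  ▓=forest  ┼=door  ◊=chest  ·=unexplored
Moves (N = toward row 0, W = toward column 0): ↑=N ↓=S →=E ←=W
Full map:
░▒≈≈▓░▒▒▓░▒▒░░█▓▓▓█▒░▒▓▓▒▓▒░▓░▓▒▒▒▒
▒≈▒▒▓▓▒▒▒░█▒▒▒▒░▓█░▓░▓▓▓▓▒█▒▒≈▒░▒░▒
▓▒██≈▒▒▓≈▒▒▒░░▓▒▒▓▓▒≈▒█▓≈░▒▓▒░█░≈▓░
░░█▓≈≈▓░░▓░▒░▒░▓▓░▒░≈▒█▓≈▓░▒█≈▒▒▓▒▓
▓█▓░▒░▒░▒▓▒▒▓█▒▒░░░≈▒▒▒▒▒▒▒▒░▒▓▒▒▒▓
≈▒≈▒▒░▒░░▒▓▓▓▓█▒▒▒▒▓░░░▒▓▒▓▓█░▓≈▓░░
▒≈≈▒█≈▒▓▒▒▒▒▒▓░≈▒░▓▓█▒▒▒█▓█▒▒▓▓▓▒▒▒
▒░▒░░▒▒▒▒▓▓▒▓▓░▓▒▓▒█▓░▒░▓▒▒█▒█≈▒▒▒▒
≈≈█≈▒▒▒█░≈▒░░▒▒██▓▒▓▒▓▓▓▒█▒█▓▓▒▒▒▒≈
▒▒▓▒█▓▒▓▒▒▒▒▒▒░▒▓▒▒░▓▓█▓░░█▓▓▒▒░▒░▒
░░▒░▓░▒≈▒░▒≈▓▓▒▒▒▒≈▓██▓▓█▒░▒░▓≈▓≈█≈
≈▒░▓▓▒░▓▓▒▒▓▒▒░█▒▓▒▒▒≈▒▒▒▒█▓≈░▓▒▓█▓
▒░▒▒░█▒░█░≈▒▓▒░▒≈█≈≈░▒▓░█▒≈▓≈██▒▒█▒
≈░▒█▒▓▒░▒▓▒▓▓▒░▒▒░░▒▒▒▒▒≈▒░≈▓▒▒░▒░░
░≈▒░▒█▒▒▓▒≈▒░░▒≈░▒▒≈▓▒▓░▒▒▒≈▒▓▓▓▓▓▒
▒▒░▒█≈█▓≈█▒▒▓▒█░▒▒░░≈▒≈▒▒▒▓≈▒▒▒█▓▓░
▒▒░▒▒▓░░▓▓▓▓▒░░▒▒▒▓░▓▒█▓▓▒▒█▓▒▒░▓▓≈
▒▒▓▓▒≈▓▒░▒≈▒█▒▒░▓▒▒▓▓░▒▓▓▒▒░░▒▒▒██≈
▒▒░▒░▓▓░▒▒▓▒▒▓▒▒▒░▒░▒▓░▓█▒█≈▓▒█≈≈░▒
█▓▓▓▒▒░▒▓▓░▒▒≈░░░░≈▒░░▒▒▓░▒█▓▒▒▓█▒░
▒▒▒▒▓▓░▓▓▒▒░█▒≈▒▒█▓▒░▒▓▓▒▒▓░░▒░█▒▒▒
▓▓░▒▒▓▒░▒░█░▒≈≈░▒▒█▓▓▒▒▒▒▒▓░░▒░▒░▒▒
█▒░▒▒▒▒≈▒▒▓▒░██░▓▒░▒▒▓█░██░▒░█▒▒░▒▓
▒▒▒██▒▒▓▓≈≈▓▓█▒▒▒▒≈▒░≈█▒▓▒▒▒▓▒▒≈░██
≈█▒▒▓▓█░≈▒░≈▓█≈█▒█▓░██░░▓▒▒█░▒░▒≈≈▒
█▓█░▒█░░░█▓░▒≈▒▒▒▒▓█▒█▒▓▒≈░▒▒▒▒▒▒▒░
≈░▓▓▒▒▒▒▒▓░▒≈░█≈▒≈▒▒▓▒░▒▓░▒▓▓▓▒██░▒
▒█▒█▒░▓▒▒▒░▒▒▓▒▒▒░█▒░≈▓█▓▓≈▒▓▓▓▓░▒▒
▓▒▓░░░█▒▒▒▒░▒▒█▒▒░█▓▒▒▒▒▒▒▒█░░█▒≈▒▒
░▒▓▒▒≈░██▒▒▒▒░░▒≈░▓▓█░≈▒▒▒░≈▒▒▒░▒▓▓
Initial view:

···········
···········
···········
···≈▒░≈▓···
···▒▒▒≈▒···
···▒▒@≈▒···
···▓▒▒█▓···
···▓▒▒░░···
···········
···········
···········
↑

···········
···········
···········
···█▒≈▓≈···
···≈▒░≈▓···
···▒▒@≈▒···
···▒▒▓≈▒···
···▓▒▒█▓···
···▓▒▒░░···
···········
···········

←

···········
···········
···········
···░█▒≈▓≈··
···▒≈▒░≈▓··
···░▒@▒≈▒··
···▒▒▒▓≈▒··
···▓▓▒▒█▓··
····▓▒▒░░··
···········
···········

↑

···········
···········
···········
···▒▒▒█▓···
···░█▒≈▓≈··
···▒≈@░≈▓··
···░▒▒▒≈▒··
···▒▒▒▓≈▒··
···▓▓▒▒█▓··
····▓▒▒░░··
···········

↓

···········
···········
···▒▒▒█▓···
···░█▒≈▓≈··
···▒≈▒░≈▓··
···░▒@▒≈▒··
···▒▒▒▓≈▒··
···▓▓▒▒█▓··
····▓▒▒░░··
···········
···········

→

···········
···········
··▒▒▒█▓····
··░█▒≈▓≈···
··▒≈▒░≈▓···
··░▒▒@≈▒···
··▒▒▒▓≈▒···
··▓▓▒▒█▓···
···▓▒▒░░···
···········
···········

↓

···········
··▒▒▒█▓····
··░█▒≈▓≈···
··▒≈▒░≈▓···
··░▒▒▒≈▒···
··▒▒▒@≈▒···
··▓▓▒▒█▓···
···▓▒▒░░···
···········
···········
···········

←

···········
···▒▒▒█▓···
···░█▒≈▓≈··
···▒≈▒░≈▓··
···░▒▒▒≈▒··
···▒▒@▓≈▒··
···▓▓▒▒█▓··
···▓▓▒▒░░··
···········
···········
···········

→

···········
··▒▒▒█▓····
··░█▒≈▓≈···
··▒≈▒░≈▓···
··░▒▒▒≈▒···
··▒▒▒@≈▒···
··▓▓▒▒█▓···
··▓▓▒▒░░···
···········
···········
···········

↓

··▒▒▒█▓····
··░█▒≈▓≈···
··▒≈▒░≈▓···
··░▒▒▒≈▒···
··▒▒▒▓≈▒···
··▓▓▒@█▓···
··▓▓▒▒░░···
···█▒█≈▓···
···········
···········
···········

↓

··░█▒≈▓≈···
··▒≈▒░≈▓···
··░▒▒▒≈▒···
··▒▒▒▓≈▒···
··▓▓▒▒█▓···
··▓▓▒@░░···
···█▒█≈▓···
···▓░▒█▓···
···········
···········
···········

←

···░█▒≈▓≈··
···▒≈▒░≈▓··
···░▒▒▒≈▒··
···▒▒▒▓≈▒··
···▓▓▒▒█▓··
···▓▓@▒░░··
···▓█▒█≈▓··
···▒▓░▒█▓··
···········
···········
···········

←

····░█▒≈▓≈·
····▒≈▒░≈▓·
····░▒▒▒≈▒·
···≈▒▒▒▓≈▒·
···█▓▓▒▒█▓·
···▒▓@▒▒░░·
···░▓█▒█≈▓·
···▒▒▓░▒█▓·
···········
···········
···········

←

·····░█▒≈▓≈
·····▒≈▒░≈▓
·····░▒▒▒≈▒
···▒≈▒▒▒▓≈▒
···▒█▓▓▒▒█▓
···░▒@▓▒▒░░
···▓░▓█▒█≈▓
···░▒▒▓░▒█▓
···········
···········
···········

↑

·····▒▒▒█▓·
·····░█▒≈▓≈
·····▒≈▒░≈▓
···▒▓░▒▒▒≈▒
···▒≈▒▒▒▓≈▒
···▒█@▓▒▒█▓
···░▒▓▓▒▒░░
···▓░▓█▒█≈▓
···░▒▒▓░▒█▓
···········
···········

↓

·····░█▒≈▓≈
·····▒≈▒░≈▓
···▒▓░▒▒▒≈▒
···▒≈▒▒▒▓≈▒
···▒█▓▓▒▒█▓
···░▒@▓▒▒░░
···▓░▓█▒█≈▓
···░▒▒▓░▒█▓
···········
···········
···········

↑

·····▒▒▒█▓·
·····░█▒≈▓≈
·····▒≈▒░≈▓
···▒▓░▒▒▒≈▒
···▒≈▒▒▒▓≈▒
···▒█@▓▒▒█▓
···░▒▓▓▒▒░░
···▓░▓█▒█≈▓
···░▒▒▓░▒█▓
···········
···········

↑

···········
·····▒▒▒█▓·
·····░█▒≈▓≈
···▒▒▒≈▒░≈▓
···▒▓░▒▒▒≈▒
···▒≈@▒▒▓≈▒
···▒█▓▓▒▒█▓
···░▒▓▓▒▒░░
···▓░▓█▒█≈▓
···░▒▒▓░▒█▓
···········

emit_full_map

··▒▒▒█▓·
··░█▒≈▓≈
▒▒▒≈▒░≈▓
▒▓░▒▒▒≈▒
▒≈@▒▒▓≈▒
▒█▓▓▒▒█▓
░▒▓▓▒▒░░
▓░▓█▒█≈▓
░▒▒▓░▒█▓

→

···········
····▒▒▒█▓··
····░█▒≈▓≈·
··▒▒▒≈▒░≈▓·
··▒▓░▒▒▒≈▒·
··▒≈▒@▒▓≈▒·
··▒█▓▓▒▒█▓·
··░▒▓▓▒▒░░·
··▓░▓█▒█≈▓·
··░▒▒▓░▒█▓·
···········

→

···········
···▒▒▒█▓···
···░█▒≈▓≈··
·▒▒▒≈▒░≈▓··
·▒▓░▒▒▒≈▒··
·▒≈▒▒@▓≈▒··
·▒█▓▓▒▒█▓··
·░▒▓▓▒▒░░··
·▓░▓█▒█≈▓··
·░▒▒▓░▒█▓··
···········

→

···········
··▒▒▒█▓····
··░█▒≈▓≈···
▒▒▒≈▒░≈▓···
▒▓░▒▒▒≈▒···
▒≈▒▒▒@≈▒···
▒█▓▓▒▒█▓···
░▒▓▓▒▒░░···
▓░▓█▒█≈▓···
░▒▒▓░▒█▓···
···········

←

···········
···▒▒▒█▓···
···░█▒≈▓≈··
·▒▒▒≈▒░≈▓··
·▒▓░▒▒▒≈▒··
·▒≈▒▒@▓≈▒··
·▒█▓▓▒▒█▓··
·░▒▓▓▒▒░░··
·▓░▓█▒█≈▓··
·░▒▒▓░▒█▓··
···········

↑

···········
···········
···▒▒▒█▓···
···░█▒≈▓≈··
·▒▒▒≈▒░≈▓··
·▒▓░▒@▒≈▒··
·▒≈▒▒▒▓≈▒··
·▒█▓▓▒▒█▓··
·░▒▓▓▒▒░░··
·▓░▓█▒█≈▓··
·░▒▒▓░▒█▓··

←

···········
···········
····▒▒▒█▓··
···▓░█▒≈▓≈·
··▒▒▒≈▒░≈▓·
··▒▓░@▒▒≈▒·
··▒≈▒▒▒▓≈▒·
··▒█▓▓▒▒█▓·
··░▒▓▓▒▒░░·
··▓░▓█▒█≈▓·
··░▒▒▓░▒█▓·

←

···········
···········
·····▒▒▒█▓·
···▒▓░█▒≈▓≈
···▒▒▒≈▒░≈▓
···▒▓@▒▒▒≈▒
···▒≈▒▒▒▓≈▒
···▒█▓▓▒▒█▓
···░▒▓▓▒▒░░
···▓░▓█▒█≈▓
···░▒▒▓░▒█▓

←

···········
···········
······▒▒▒█▓
···░▒▓░█▒≈▓
···▒▒▒▒≈▒░≈
···▓▒@░▒▒▒≈
···≈▒≈▒▒▒▓≈
···▓▒█▓▓▒▒█
····░▒▓▓▒▒░
····▓░▓█▒█≈
····░▒▒▓░▒█

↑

···········
···········
···········
···▒≈▒▒▒▒█▓
···░▒▓░█▒≈▓
···▒▒@▒≈▒░≈
···▓▒▓░▒▒▒≈
···≈▒≈▒▒▒▓≈
···▓▒█▓▓▒▒█
····░▒▓▓▒▒░
····▓░▓█▒█≈

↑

···········
···········
···········
···██▓▓█···
···▒≈▒▒▒▒█▓
···░▒@░█▒≈▓
···▒▒▒▒≈▒░≈
···▓▒▓░▒▒▒≈
···≈▒≈▒▒▒▓≈
···▓▒█▓▓▒▒█
····░▒▓▓▒▒░

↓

···········
···········
···██▓▓█···
···▒≈▒▒▒▒█▓
···░▒▓░█▒≈▓
···▒▒@▒≈▒░≈
···▓▒▓░▒▒▒≈
···≈▒≈▒▒▒▓≈
···▓▒█▓▓▒▒█
····░▒▓▓▒▒░
····▓░▓█▒█≈

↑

···········
···········
···········
···██▓▓█···
···▒≈▒▒▒▒█▓
···░▒@░█▒≈▓
···▒▒▒▒≈▒░≈
···▓▒▓░▒▒▒≈
···≈▒≈▒▒▒▓≈
···▓▒█▓▓▒▒█
····░▒▓▓▒▒░

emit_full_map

██▓▓█····
▒≈▒▒▒▒█▓·
░▒@░█▒≈▓≈
▒▒▒▒≈▒░≈▓
▓▒▓░▒▒▒≈▒
≈▒≈▒▒▒▓≈▒
▓▒█▓▓▒▒█▓
·░▒▓▓▒▒░░
·▓░▓█▒█≈▓
·░▒▒▓░▒█▓
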